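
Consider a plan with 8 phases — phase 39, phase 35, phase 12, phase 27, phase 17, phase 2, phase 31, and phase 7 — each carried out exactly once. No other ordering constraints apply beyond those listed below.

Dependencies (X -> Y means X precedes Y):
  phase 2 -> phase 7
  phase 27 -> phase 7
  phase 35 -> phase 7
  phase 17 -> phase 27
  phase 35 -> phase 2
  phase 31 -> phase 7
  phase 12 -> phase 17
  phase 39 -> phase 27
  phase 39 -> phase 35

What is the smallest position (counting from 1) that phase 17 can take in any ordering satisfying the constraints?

2

The only phase forced before phase 17 (directly or transitively) is phase 12.
So at minimum 1 phase comes before phase 17, putting phase 17 no earlier than position 2. That position is achievable by scheduling exactly that predecessor first.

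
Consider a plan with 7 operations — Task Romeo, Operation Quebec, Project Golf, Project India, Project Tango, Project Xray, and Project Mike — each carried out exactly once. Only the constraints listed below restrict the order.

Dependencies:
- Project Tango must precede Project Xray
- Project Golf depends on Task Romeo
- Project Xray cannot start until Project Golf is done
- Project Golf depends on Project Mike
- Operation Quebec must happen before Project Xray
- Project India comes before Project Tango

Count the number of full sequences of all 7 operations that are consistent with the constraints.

The operations with no prerequisites are Task Romeo, Operation Quebec, Project India, Project Mike; any of them can be placed first.
Systematically extending each partial ordering one operation at a time and counting, there are 120 complete orderings.

120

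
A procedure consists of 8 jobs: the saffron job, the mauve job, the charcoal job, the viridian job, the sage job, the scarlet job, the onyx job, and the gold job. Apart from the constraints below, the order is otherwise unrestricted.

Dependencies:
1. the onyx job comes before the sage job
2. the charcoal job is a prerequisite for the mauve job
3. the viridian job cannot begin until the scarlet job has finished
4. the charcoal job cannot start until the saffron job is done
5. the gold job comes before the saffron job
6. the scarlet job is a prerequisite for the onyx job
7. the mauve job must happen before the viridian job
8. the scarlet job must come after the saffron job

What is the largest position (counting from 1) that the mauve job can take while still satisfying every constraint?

7

The only job forced after the mauve job (directly or by a chain) is the viridian job.
So at least 1 job follows the mauve job, putting the mauve job no later than position 7. That position is achievable by scheduling everything else first.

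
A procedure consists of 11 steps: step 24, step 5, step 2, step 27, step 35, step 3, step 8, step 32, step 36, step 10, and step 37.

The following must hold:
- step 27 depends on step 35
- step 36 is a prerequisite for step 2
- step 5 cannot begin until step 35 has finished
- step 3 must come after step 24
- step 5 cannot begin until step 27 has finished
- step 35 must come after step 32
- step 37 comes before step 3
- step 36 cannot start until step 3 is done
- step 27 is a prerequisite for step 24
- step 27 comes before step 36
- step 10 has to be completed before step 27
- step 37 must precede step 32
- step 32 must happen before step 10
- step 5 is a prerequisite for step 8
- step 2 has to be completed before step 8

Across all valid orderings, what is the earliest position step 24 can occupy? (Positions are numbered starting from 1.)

Working backwards through the constraints from step 24, its full set of required predecessors is step 27, step 35, step 32, step 10, step 37 — 5 of them.
With 5 mandatory predecessors, the earliest step 24 can sit is position 5+1 = 6, and placing just those 5 first achieves it.

6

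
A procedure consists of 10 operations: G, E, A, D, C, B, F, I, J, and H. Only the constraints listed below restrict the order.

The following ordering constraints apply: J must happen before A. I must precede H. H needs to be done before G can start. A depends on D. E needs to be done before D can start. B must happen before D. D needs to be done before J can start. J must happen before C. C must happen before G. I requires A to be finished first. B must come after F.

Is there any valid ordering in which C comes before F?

No

There is a dependency chain F → B → D → J → C, so C always comes after F.
Hence C can never be scheduled before F.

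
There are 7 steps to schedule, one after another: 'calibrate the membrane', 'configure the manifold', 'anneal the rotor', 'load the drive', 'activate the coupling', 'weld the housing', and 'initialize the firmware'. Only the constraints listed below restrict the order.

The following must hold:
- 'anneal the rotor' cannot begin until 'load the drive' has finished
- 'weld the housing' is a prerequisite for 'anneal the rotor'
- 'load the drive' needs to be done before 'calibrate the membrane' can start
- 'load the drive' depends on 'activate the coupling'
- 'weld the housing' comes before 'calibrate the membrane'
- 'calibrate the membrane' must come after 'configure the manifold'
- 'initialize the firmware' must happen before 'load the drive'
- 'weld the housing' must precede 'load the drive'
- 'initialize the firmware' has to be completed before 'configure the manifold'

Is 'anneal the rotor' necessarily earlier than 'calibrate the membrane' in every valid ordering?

Nothing in the constraints links 'anneal the rotor' and 'calibrate the membrane'; they are unordered relative to each other.
A valid ordering placing 'calibrate the membrane' before 'anneal the rotor' exists, so the answer is no.

No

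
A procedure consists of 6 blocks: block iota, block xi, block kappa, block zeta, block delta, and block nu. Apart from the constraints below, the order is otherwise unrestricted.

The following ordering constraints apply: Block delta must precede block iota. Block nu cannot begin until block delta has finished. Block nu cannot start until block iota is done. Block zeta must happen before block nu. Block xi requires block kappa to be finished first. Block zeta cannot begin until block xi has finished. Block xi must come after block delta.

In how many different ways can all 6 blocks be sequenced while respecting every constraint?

7

The blocks with no prerequisites are block kappa, block delta; any of them can be placed first.
Enumerating by repeatedly choosing an available block (one whose prerequisites are all placed) gives 7 distinct complete orderings.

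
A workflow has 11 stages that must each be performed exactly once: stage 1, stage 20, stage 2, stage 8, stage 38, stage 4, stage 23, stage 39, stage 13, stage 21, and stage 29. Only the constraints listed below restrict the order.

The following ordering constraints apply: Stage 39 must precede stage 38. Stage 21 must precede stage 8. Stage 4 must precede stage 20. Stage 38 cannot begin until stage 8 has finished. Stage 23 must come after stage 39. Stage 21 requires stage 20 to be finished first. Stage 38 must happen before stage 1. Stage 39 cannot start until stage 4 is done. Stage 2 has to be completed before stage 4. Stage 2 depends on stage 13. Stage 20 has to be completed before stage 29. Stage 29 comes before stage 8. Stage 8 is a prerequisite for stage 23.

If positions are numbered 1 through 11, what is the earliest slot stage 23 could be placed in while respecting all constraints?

9

The stages that are forced before stage 23, directly or transitively, are stage 20, stage 2, stage 8, stage 4, stage 39, stage 13, stage 21, stage 29. That's 8 stages.
With 8 mandatory predecessors, the earliest stage 23 can sit is position 8+1 = 9, and placing just those 8 first achieves it.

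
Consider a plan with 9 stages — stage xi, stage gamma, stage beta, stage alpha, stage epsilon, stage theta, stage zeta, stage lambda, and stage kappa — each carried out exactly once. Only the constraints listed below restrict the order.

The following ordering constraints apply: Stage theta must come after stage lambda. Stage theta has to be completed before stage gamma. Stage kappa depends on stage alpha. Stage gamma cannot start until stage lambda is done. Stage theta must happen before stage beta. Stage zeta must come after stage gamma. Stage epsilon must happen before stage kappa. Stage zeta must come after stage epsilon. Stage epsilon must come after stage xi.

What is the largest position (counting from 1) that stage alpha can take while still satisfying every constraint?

Following the constraints forward from stage alpha, its only required successor is stage kappa.
So at least 1 stage follows stage alpha, putting stage alpha no later than position 8. That position is achievable by scheduling everything else first.

8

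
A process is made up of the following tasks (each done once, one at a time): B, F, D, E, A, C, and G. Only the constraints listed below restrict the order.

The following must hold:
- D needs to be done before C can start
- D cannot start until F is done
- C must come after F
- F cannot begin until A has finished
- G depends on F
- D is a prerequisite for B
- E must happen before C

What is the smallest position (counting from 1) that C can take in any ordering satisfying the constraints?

The tasks that are forced before C, directly or transitively, are F, D, E, A. That's 4 tasks.
So at minimum 4 tasks come before C, putting C no earlier than position 5. That position is achievable by scheduling exactly those predecessors first.

5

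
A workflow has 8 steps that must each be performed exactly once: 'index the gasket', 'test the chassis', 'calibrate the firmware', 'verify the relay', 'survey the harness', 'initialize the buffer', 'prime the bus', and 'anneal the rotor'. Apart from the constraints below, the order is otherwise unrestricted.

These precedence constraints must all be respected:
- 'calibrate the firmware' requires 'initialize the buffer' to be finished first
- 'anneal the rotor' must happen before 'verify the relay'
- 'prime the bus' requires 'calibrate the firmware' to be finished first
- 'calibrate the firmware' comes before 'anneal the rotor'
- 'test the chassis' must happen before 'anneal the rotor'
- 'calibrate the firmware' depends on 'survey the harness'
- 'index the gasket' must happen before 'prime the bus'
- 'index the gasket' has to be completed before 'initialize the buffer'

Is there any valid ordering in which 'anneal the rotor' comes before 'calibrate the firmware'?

There is a dependency chain 'calibrate the firmware' → 'anneal the rotor', so 'anneal the rotor' always comes after 'calibrate the firmware'.
So no valid ordering can have 'anneal the rotor' before 'calibrate the firmware'.

No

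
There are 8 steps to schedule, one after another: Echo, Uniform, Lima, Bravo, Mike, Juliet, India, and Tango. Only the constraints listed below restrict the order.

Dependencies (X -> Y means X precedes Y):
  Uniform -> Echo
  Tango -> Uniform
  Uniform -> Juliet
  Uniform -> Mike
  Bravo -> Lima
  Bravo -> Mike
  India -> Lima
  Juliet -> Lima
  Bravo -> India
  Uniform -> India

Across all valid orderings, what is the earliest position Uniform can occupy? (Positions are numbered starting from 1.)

Working backwards through the constraints from Uniform, its only required predecessor is Tango.
With 1 mandatory predecessor, the earliest Uniform can sit is position 1+1 = 2, and placing just that one first achieves it.

2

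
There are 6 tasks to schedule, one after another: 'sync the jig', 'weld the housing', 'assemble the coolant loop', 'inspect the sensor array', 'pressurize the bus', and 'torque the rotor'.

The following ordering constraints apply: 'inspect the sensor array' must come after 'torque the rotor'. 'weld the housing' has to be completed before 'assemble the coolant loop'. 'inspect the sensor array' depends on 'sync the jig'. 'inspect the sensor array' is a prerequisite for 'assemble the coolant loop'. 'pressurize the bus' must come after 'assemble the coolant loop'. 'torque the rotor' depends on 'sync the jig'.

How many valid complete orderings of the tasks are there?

4

2 tasks have no prerequisites ('sync the jig', 'weld the housing'), so any of them could come first.
Counting all ways to extend the partial order to a total order gives 4.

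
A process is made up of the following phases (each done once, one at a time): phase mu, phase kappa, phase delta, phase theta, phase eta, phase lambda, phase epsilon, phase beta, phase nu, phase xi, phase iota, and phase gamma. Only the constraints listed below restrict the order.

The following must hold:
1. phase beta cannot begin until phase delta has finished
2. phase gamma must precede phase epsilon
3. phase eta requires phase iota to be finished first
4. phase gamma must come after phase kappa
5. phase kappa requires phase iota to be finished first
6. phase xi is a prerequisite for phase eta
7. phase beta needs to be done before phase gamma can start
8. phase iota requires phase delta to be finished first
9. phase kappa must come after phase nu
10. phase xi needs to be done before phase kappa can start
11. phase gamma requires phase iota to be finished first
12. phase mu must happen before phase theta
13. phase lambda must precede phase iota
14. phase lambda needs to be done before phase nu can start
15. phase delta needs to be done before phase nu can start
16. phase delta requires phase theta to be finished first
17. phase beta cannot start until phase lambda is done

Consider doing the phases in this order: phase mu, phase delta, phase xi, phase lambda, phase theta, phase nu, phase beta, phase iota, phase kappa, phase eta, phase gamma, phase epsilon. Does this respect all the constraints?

No

In the proposed order, phase delta appears before phase theta.
That contradicts the constraint that phase theta must precede phase delta.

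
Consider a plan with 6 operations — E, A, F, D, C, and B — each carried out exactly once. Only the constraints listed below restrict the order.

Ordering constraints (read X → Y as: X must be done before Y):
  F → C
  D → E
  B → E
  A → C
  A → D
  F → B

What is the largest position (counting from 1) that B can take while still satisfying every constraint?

5

Following the constraints forward from B, its only required successor is E.
With 1 mandatory successor out of 6 operations total, the latest slot for B is 6−1 = 5, and it's reachable by doing all non-successors before B.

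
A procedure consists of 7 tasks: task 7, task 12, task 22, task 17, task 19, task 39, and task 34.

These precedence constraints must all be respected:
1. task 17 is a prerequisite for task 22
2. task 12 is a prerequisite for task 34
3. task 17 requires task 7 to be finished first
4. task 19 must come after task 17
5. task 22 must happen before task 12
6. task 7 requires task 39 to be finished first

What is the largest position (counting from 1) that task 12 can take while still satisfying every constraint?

Following the constraints forward from task 12, its only required successor is task 34.
So at least 1 task follows task 12, putting task 12 no later than position 6. That position is achievable by scheduling everything else first.

6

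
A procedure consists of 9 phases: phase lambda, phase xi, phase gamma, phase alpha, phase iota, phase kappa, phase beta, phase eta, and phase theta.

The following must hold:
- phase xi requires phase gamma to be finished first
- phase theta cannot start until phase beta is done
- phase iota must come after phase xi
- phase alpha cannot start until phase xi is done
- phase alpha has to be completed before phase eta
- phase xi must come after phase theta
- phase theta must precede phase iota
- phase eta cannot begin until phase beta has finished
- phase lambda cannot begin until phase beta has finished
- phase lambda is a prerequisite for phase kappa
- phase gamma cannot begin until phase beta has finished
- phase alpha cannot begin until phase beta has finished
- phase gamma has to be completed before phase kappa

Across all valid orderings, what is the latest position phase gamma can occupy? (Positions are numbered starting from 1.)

The phases that are forced after phase gamma, directly or by a chain of constraints, are phase xi, phase alpha, phase iota, phase kappa, phase eta. That's 5 phases.
So at least 5 phases follow phase gamma, putting phase gamma no later than position 4. That position is achievable by scheduling everything else first.

4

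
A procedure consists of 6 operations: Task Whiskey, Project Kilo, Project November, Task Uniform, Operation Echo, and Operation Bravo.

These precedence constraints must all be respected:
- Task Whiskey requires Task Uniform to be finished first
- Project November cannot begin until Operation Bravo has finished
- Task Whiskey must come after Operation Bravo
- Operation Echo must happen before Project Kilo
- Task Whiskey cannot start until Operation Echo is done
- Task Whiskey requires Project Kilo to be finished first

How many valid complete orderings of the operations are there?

The operations with no prerequisites are Task Uniform, Operation Echo, Operation Bravo; any of them can be placed first.
Counting all ways to extend the partial order to a total order gives 42.

42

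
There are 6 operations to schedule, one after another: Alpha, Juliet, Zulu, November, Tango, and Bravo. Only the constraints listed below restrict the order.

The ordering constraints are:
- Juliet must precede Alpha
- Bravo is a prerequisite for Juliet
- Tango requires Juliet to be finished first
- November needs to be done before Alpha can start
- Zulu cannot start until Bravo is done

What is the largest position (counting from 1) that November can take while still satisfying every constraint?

5

The only operation forced after November (directly or by a chain) is Alpha.
With 1 mandatory successor out of 6 operations total, the latest slot for November is 6−1 = 5, and it's reachable by doing all non-successors before November.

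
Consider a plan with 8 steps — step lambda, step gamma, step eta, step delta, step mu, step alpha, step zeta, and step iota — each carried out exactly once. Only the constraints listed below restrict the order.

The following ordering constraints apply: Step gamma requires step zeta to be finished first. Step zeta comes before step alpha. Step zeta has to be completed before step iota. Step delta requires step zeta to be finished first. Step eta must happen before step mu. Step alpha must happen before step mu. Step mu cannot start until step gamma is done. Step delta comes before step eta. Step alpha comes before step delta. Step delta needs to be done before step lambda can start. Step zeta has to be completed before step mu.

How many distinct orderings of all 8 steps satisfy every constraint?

Step zeta is the only step with nothing required before it, so every ordering starts there.
Enumerating by repeatedly choosing an available step (one whose prerequisites are all placed) gives 98 distinct complete orderings.

98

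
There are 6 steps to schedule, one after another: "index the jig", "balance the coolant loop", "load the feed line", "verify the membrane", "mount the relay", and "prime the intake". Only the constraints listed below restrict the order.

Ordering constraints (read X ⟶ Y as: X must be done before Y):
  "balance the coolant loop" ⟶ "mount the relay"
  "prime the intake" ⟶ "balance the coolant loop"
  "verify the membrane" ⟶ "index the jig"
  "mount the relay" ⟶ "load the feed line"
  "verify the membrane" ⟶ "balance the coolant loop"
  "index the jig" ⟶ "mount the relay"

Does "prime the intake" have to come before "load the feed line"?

Yes

Chaining the stated constraints: "prime the intake" → "balance the coolant loop" → "mount the relay" → "load the feed line".
That forces "prime the intake" before "load the feed line" in every valid schedule.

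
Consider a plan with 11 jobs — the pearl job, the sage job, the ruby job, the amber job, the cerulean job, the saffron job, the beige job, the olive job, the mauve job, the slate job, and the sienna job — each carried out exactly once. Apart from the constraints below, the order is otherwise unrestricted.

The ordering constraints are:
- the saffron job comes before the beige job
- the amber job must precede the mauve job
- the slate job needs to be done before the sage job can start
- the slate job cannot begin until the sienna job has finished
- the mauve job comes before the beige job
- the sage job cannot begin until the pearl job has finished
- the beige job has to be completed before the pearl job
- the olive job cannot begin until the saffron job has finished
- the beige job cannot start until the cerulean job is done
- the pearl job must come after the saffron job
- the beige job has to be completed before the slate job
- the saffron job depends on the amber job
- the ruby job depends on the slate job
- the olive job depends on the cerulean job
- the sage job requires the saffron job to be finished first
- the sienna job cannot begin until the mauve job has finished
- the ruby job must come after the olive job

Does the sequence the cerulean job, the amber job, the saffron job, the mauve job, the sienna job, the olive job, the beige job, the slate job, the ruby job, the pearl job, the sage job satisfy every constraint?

Yes

Going through the constraints one by one, each required predecessor appears earlier in the sequence than its dependent — e.g. the saffron job (position 3) is before the sage job (position 11), as required.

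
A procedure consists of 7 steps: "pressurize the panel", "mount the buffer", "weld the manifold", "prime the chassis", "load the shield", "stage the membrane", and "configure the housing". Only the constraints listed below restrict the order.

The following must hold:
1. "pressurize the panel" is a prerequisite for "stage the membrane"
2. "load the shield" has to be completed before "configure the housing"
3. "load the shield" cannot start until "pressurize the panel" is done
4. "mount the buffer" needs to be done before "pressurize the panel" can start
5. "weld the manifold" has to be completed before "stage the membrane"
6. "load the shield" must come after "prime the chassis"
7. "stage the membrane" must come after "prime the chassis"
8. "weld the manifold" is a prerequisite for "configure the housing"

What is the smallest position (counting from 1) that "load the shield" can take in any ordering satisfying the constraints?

4

The steps that are forced before "load the shield", directly or transitively, are "pressurize the panel", "mount the buffer", "prime the chassis". That's 3 steps.
So at minimum 3 steps come before "load the shield", putting "load the shield" no earlier than position 4. That position is achievable by scheduling exactly those predecessors first.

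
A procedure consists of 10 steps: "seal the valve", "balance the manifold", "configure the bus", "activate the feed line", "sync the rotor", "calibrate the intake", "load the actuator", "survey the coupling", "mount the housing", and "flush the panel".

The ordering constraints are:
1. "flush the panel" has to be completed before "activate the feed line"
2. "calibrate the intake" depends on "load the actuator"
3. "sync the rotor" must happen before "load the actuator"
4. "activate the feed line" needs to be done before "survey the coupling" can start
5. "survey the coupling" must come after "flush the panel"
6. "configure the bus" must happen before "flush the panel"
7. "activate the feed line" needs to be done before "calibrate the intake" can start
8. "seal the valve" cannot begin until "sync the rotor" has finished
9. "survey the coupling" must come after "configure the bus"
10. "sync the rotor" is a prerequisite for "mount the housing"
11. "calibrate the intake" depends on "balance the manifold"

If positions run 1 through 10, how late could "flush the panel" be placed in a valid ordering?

7

The steps that are forced after "flush the panel", directly or by a chain of constraints, are "activate the feed line", "calibrate the intake", "survey the coupling". That's 3 steps.
With 3 mandatory successors out of 10 steps total, the latest slot for "flush the panel" is 10−3 = 7, and it's reachable by doing all non-successors before "flush the panel".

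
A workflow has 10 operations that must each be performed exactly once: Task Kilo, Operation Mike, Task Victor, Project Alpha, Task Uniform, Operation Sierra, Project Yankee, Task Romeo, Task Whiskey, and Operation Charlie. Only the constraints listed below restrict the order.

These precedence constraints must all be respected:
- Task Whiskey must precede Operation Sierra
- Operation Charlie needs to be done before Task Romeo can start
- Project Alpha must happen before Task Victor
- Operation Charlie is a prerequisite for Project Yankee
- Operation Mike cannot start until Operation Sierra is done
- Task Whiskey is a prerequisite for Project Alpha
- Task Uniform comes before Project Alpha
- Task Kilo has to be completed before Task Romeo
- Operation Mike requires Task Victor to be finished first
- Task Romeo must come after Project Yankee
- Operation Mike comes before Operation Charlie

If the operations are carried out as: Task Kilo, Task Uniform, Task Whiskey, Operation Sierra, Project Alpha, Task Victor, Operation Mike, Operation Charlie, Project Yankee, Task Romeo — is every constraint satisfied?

Yes

Going through the constraints one by one, each required predecessor appears earlier in the sequence than its dependent — e.g. Task Kilo (position 1) is before Task Romeo (position 10), as required.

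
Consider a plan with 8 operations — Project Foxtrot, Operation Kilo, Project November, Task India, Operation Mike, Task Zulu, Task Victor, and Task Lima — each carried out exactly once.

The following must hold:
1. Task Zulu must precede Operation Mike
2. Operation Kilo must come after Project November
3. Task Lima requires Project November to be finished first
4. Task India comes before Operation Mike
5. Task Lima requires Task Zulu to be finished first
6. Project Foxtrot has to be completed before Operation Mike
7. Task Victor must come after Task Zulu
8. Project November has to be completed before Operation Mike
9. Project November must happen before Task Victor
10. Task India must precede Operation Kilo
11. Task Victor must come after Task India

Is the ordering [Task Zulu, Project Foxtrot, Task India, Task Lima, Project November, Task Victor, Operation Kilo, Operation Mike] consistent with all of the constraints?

No

In the proposed order, Task Lima appears before Project November.
Since Project November is required before Task Lima, the ordering is invalid.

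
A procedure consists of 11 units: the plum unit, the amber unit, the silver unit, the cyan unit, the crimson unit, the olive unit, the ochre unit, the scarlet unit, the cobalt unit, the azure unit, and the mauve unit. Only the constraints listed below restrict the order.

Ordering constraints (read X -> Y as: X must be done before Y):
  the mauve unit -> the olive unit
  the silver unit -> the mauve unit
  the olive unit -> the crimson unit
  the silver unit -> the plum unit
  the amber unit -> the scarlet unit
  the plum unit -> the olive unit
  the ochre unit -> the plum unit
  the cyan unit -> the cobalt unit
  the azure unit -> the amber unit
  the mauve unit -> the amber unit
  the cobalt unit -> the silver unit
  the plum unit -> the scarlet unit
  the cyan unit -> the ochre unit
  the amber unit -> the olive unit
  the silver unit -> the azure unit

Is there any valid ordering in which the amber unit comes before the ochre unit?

Yes

Nothing in the constraints forces the ochre unit before the amber unit — there is no chain from the ochre unit to the amber unit.
So a valid ordering placing the amber unit earlier than the ochre unit exists.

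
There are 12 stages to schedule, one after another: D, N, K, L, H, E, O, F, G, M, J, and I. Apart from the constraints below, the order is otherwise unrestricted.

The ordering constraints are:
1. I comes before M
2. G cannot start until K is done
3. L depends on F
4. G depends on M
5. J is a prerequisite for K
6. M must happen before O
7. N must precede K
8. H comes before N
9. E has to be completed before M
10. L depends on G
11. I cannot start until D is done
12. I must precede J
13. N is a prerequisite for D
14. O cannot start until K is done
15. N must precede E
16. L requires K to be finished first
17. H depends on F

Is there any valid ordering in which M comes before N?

No

Following N → E → M, N must precede M in every valid ordering.
Hence M can never be scheduled before N.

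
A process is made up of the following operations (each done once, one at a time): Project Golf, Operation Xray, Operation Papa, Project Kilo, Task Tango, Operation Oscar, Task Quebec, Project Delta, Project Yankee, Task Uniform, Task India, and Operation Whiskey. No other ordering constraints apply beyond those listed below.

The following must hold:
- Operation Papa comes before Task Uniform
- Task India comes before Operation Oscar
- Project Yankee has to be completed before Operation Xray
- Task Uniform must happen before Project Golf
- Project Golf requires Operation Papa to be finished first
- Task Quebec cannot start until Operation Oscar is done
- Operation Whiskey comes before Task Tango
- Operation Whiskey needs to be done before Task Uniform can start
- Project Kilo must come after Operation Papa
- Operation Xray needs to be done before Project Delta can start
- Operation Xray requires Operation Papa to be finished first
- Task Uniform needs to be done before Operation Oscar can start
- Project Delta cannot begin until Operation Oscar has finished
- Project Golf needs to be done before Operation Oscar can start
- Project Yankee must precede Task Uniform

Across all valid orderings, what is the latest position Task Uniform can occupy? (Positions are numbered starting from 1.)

Following every chain forward from Task Uniform, the operations that must come later are Project Golf, Operation Oscar, Task Quebec, Project Delta — 4 of them.
With 4 mandatory successors out of 12 operations total, the latest slot for Task Uniform is 12−4 = 8, and it's reachable by doing all non-successors before Task Uniform.

8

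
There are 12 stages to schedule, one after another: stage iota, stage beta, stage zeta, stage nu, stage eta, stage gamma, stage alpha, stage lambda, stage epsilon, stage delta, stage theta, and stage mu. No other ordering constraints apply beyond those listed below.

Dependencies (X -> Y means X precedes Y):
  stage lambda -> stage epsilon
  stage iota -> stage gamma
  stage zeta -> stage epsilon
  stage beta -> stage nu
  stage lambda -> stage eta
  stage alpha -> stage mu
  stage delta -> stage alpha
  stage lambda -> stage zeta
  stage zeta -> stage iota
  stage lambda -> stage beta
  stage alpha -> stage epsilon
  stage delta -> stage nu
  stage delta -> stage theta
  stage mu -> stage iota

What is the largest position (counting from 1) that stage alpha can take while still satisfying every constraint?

Following every chain forward from stage alpha, the stages that must come later are stage iota, stage gamma, stage epsilon, stage mu — 4 of them.
So at least 4 stages follow stage alpha, putting stage alpha no later than position 8. That position is achievable by scheduling everything else first.

8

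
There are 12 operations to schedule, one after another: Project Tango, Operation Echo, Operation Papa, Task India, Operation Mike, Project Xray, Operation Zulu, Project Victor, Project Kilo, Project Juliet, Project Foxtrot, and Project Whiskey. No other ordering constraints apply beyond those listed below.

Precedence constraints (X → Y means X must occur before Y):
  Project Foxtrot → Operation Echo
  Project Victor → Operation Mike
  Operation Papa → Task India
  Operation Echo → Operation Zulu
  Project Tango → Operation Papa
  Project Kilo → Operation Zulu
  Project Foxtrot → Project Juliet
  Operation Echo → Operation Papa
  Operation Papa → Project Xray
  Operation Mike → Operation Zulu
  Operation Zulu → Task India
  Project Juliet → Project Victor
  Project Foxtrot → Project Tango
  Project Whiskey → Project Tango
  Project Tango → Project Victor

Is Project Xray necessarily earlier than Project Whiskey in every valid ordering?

There is a chain Project Whiskey → Project Tango → Operation Papa → Project Xray, which puts Project Whiskey before Project Xray.
So Project Xray never precedes Project Whiskey.

No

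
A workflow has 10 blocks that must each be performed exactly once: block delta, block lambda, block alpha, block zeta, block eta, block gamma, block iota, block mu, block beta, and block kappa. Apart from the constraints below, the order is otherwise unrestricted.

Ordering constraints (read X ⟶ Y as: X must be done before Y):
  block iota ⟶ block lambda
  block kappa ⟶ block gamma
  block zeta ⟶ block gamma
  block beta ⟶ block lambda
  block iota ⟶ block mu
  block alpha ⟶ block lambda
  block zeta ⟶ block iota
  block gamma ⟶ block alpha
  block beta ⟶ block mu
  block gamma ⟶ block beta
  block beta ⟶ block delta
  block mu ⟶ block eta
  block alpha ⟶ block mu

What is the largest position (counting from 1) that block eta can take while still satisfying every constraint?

Nothing depends on block eta, so it can be the final block, position 10.

10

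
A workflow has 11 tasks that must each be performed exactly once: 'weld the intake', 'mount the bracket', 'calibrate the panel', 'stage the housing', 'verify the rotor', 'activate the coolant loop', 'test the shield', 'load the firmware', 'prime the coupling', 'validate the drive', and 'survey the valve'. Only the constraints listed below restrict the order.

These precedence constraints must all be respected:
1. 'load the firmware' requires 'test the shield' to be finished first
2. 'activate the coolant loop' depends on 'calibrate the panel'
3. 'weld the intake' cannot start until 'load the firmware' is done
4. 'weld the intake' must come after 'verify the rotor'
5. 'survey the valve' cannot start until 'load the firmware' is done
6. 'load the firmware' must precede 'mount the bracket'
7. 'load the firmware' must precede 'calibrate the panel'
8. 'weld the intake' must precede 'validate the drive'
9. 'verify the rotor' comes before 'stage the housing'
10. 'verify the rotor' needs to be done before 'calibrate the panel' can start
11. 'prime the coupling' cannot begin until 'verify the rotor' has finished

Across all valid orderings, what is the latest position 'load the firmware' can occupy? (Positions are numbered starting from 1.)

5

Following every chain forward from 'load the firmware', the tasks that must come later are 'weld the intake', 'mount the bracket', 'calibrate the panel', 'activate the coolant loop', 'validate the drive', 'survey the valve' — 6 of them.
So at least 6 tasks follow 'load the firmware', putting 'load the firmware' no later than position 5. That position is achievable by scheduling everything else first.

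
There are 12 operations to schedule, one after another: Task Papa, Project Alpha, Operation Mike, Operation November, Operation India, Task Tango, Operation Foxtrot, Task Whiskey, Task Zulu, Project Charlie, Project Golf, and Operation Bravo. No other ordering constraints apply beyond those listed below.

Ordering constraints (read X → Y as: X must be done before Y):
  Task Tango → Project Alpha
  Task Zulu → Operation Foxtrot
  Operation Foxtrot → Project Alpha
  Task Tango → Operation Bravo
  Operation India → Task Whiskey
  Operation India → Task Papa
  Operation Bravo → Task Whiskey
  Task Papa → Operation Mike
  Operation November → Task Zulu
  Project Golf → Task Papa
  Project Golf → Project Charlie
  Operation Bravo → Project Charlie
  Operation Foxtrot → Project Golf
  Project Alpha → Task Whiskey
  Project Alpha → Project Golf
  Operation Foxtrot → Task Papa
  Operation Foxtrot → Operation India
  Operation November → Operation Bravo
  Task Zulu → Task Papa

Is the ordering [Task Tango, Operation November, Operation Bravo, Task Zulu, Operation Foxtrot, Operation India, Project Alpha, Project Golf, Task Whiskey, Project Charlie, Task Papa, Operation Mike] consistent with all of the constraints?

Yes

Going through the constraints one by one, each required predecessor appears earlier in the sequence than its dependent — e.g. Task Zulu (position 4) is before Task Papa (position 11), as required.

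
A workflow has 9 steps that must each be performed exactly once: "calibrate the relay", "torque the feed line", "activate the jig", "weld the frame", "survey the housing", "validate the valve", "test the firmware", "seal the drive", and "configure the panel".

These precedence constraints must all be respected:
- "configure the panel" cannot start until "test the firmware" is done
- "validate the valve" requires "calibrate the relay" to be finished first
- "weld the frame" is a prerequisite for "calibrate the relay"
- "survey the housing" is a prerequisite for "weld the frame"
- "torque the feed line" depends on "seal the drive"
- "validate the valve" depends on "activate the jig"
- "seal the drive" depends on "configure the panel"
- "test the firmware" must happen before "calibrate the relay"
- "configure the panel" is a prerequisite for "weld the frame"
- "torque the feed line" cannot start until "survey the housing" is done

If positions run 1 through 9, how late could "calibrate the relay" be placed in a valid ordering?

8

The only step forced after "calibrate the relay" (directly or by a chain) is "validate the valve".
So at least 1 step follows "calibrate the relay", putting "calibrate the relay" no later than position 8. That position is achievable by scheduling everything else first.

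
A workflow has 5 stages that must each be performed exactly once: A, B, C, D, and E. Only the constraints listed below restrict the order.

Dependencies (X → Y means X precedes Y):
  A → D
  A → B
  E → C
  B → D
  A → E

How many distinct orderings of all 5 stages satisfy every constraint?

6

Only A has no prerequisites, so it must go first.
Enumerating by repeatedly choosing an available stage (one whose prerequisites are all placed) gives 6 distinct complete orderings.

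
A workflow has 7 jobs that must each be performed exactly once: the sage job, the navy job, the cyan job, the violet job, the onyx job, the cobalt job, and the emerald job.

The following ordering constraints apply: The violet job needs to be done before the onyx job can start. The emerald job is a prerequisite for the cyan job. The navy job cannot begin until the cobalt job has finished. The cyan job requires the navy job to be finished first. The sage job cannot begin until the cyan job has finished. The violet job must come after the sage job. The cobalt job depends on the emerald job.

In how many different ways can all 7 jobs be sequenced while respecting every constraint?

1

The emerald job is the only job with nothing required before it, so every ordering starts there.
Every job is then forced in turn, so only 1 complete ordering is consistent with the constraints.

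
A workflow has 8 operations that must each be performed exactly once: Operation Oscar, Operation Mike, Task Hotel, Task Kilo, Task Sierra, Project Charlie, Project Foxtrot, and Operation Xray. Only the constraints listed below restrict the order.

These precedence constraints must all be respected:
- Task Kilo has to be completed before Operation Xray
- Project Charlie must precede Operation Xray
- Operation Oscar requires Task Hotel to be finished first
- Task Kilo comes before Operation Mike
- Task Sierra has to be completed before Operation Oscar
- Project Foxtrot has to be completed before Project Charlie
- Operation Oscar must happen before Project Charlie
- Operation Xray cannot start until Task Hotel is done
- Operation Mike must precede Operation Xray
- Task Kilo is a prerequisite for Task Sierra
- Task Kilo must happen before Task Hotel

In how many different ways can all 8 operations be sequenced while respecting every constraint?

The operations with no prerequisites are Task Kilo, Project Foxtrot; any of them can be placed first.
Enumerating by repeatedly choosing an available operation (one whose prerequisites are all placed) gives 58 distinct complete orderings.

58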